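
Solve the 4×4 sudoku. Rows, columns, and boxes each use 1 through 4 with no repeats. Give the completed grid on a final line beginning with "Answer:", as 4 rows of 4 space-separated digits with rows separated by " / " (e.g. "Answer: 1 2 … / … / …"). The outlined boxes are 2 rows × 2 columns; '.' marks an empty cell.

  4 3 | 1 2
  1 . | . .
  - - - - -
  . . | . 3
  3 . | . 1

Step 1. [r3c1∈{2}] r3c1 is down to just 2 ⇒ r3c1=2.
Step 2. [r3c3∈{4}] r3c3's peers cover all but 4. So r3c3=4.
Step 3. [r2c2∈{2}] r2c2's peers cover all but 2, so r2c2=2.
Step 4. [r2c3∈{3}] r2c3 has the single candidate 3, so r2c3=3.
Step 5. [r4c2∈{4}] r4c2 is down to just 4, so r4c2=4.
Step 6. [r4c3∈{2}] r4c3's peers cover all but 2. So r4c3=2.
Step 7. [r2c4∈{4}] r2c4 has the single candidate 4 ⇒ r2c4=4.
Step 8. [r3c2∈{1}] r3c2 is down to just 1, so r3c2=1.

Answer: 4 3 1 2 / 1 2 3 4 / 2 1 4 3 / 3 4 2 1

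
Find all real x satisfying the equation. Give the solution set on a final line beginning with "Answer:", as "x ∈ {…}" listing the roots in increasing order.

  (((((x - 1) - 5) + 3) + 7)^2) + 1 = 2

Step 1. [(((((x - 1) - 5) + 3) + 7)^2) + 1 = 2] subtract 1: x sits inside (… + 1), so sub: ((((x - 1) - 5) + 3) + 7)^2 = 1.
Step 2. [((((x - 1) - 5) + 3) + 7)^2 = 1] √ both sides: 1 ≥ 0 gives two branches, so sqrt: (((x - 1) - 5) + 3) + 7 = 1 or -1.
Step 3. [(((x - 1) - 5) + 3) + 7 = 1 or -1] subtract 7: x sits inside (… + 7), so sub: ((x - 1) - 5) + 3 = -6 or -8.
Step 4. [((x - 1) - 5) + 3 = -6 or -8] 3 comes off first (subtract 3) ⇒ sub: (x - 1) - 5 = -9 or -11.
Step 5. [(x - 1) - 5 = -9 or -11] peel the -5: add 5 from each side. So sub: x - 1 = -4 or -6.
Step 6. [x - 1 = -4 or -6] the outer -1 inverts by adding 1 ⇒ sub: x = -3 or -5.

Answer: x ∈ {-5, -3}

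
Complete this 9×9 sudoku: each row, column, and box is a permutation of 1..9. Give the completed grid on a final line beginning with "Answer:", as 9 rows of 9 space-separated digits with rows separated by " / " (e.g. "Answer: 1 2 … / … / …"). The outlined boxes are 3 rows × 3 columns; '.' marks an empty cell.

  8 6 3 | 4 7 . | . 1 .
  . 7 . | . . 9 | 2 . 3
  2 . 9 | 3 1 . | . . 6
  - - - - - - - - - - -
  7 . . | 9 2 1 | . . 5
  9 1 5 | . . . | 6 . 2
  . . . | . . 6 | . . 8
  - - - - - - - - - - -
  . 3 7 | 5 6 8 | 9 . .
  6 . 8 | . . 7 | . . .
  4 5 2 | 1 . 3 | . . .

Step 1. [r6c3∈{4}] nothing but 4 survives at r6c3, so r6c3=4.
Step 2. [r2c8∈{4,5,8}] across row 2, 4 lands solely at r2c8 ⇒ r2c8=4.
Step 3. [r4c8∈{3}] r4c8 is down to just 3, so r4c8=3.
Step 4. [r5c8∈{7}] r5c8 is down to just 7 ⇒ r5c8=7.
Step 5. [r3c6∈{5}] nothing but 5 survives at r3c6 ⇒ r3c6=5.
Step 6. [r8c5∈{4,9}] box 8 places 4 nowhere but r8c5. So r8c5=4.
Step 7. [r8c9∈{1}] r8c9 is down to just 1, so r8c9=1.
Step 8. [r3c7∈{7,8}] row 3 places 7 nowhere but r3c7, so r3c7=7.
Step 9. [r8c8∈{2,5}] 5 has one home in col 8: r8c8. So r8c8=5.
Step 10. [r5c4∈{8}] r5c4's peers cover all but 8, so r5c4=8.
Step 11. [r6c1∈{3}] r6c1 is down to just 3 ⇒ r6c1=3.
Step 12. [r3c8∈{8}] r3c8 has the single candidate 8 ⇒ r3c8=8.
Step 13. [r2c1∈{1,5}] across row 2, 5 lands solely at r2c1 ⇒ r2c1=5.
Step 14. [r2c4∈{6}] r2c4 is down to just 6 ⇒ r2c4=6.
Step 15. [r8c7∈{3}] r8c7's peers cover all but 3, so r8c7=3.
Step 16. [r8c2∈{9}] r8c2's peers cover all but 9, so r8c2=9.
Step 17. [r4c7∈{4}] r4c7's peers cover all but 4. So r4c7=4.
Step 18. [r5c6∈{4}] only 4 remains possible at r5c6, so r5c6=4.
Step 19. [r7c1∈{1}] r7c1's peers cover all but 1, so r7c1=1.
Step 20. [r5c5∈{3}] r5c5's peers cover all but 3 ⇒ r5c5=3.
Step 21. [r9c7∈{8}] r9c7 has the single candidate 8, so r9c7=8.
Step 22. [r6c4∈{7}] r6c4 has the single candidate 7 ⇒ r6c4=7.
Step 23. [r1c6∈{2}] r1c6 is down to just 2. So r1c6=2.
Step 24. [r4c3∈{6}] only 6 remains possible at r4c3. So r4c3=6.
Step 25. [r4c2∈{8}] r4c2 has the single candidate 8. So r4c2=8.
Step 26. [r6c8∈{9}] r6c8's peers cover all but 9, so r6c8=9.
Step 27. [r7c9∈{4}] only 4 remains possible at r7c9 ⇒ r7c9=4.
Step 28. [r8c4∈{2}] r8c4 is down to just 2 ⇒ r8c4=2.
Step 29. [r2c5∈{8}] r2c5 has the single candidate 8, so r2c5=8.
Step 30. [r9c8∈{6}] r9c8's peers cover all but 6, so r9c8=6.
Step 31. [r6c2∈{2}] r6c2 has the single candidate 2. So r6c2=2.
Step 32. [r2c3∈{1}] nothing but 1 survives at r2c3. So r2c3=1.
Step 33. [r9c5∈{9}] r9c5's peers cover all but 9. So r9c5=9.
Step 34. [r7c8∈{2}] r7c8 is down to just 2 ⇒ r7c8=2.
Step 35. [r9c9∈{7}] r9c9 is down to just 7. So r9c9=7.
Step 36. [r6c7∈{1}] r6c7's peers cover all but 1, so r6c7=1.
Step 37. [r3c2∈{4}] r3c2's peers cover all but 4. So r3c2=4.
Step 38. [r6c5∈{5}] nothing but 5 survives at r6c5, so r6c5=5.
Step 39. [r1c7∈{5}] r1c7 has the single candidate 5 ⇒ r1c7=5.
Step 40. [r1c9∈{9}] nothing but 9 survives at r1c9, so r1c9=9.

Answer: 8 6 3 4 7 2 5 1 9 / 5 7 1 6 8 9 2 4 3 / 2 4 9 3 1 5 7 8 6 / 7 8 6 9 2 1 4 3 5 / 9 1 5 8 3 4 6 7 2 / 3 2 4 7 5 6 1 9 8 / 1 3 7 5 6 8 9 2 4 / 6 9 8 2 4 7 3 5 1 / 4 5 2 1 9 3 8 6 7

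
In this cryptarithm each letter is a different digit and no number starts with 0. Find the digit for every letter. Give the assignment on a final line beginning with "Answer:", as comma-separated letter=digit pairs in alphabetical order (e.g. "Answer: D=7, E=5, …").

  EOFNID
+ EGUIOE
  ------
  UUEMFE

Step 1. [col 1: D + E ≡ E (mod 10)] column 1 reads D+E+carry(0)=E with nothing yet; with all letters distinct, none taken yet, the only value for D is 0 ⇒ D=0.
Step 2. [col 1: D + E ≡ E (mod 10)] no forcing yet in column 1 (carry-in 0); E=2 is free and consistent — try it. So E=2.
Step 3. [col 2: I + O ≡ F (mod 10)] column 2 (I + O ≡ F (mod 10), carry-in 0) doesn't pin F yet; pick F=7 and continue ⇒ F=7.
Step 4. [col 2: I + O ≡ F (mod 10)] column 2 (I + O ≡ F (mod 10), carry-in 0) doesn't pin I yet; pick I=1 and continue. So I=1.
Step 5. [col 2: I + O ≡ F (mod 10)] from column 2 (I=1, F=7, carry-in 0, digits 0,1,2,7 already taken and all letters distinct): O must equal 6, so O=6.
Step 6. [col 3: N + I ≡ M (mod 10)] column 3 (N + I ≡ M (mod 10), carry-in 0) doesn't pin N yet; pick N=3 and continue, so N=3.
Step 7. [col 3: N + I ≡ M (mod 10)] from column 3 (N=3, I=1, carry-in 0, digits 0,1,2,3,6,7 already taken and all letters distinct): M must equal 4 ⇒ M=4.
Step 8. [col 4: F + U ≡ E (mod 10)] column 4: given F=7, E=2, carry-in 0, and digits 0,1,2,3,4,6,7 already taken and all letters distinct, F+U≡E (mod 10) forces U=5, so U=5.
Step 9. [col 5: O + G ≡ U (mod 10)] in column 5 we have O+G≡U with carry-in 1; given O=6, U=5 and digits 0,1,2,3,4,5,6,7 already taken and all letters distinct, that pins G to 8. So G=8.

Answer: D=0, E=2, F=7, G=8, I=1, M=4, N=3, O=6, U=5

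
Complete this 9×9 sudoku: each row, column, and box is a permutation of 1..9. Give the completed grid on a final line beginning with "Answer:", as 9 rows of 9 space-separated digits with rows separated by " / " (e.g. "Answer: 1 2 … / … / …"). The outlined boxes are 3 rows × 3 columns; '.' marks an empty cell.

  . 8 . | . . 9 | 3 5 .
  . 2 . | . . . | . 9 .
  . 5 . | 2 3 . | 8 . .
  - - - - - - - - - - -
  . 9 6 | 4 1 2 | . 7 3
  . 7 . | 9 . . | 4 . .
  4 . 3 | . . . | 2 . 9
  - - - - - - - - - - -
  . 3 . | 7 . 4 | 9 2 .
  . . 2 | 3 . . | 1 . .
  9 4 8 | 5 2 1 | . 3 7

Step 1. [r8c2∈{6}] only 6 remains possible at r8c2. So r8c2=6.
Step 2. [r8c6∈{8}] r8c6 is down to just 8 ⇒ r8c6=8.
Step 3. [r2c7∈{6,7}] 7 has one home in col 7: r2c7 ⇒ r2c7=7.
Step 4. [r7c5∈{6}] only 6 remains possible at r7c5 ⇒ r7c5=6.
Step 5. [r6c2∈{1}] r6c2's peers cover all but 1 ⇒ r6c2=1.
Step 6. [r5c3∈{5}] nothing but 5 survives at r5c3 ⇒ r5c3=5.
Step 7. [r5c5∈{8}] nothing but 8 survives at r5c5. So r5c5=8.
Step 8. [r6c4∈{6}] r6c4 has the single candidate 6. So r6c4=6.
Step 9. [r7c3∈{1}] r7c3's peers cover all but 1. So r7c3=1.
Step 10. [r2c3∈{4}] r2c3's peers cover all but 4, so r2c3=4.
Step 11. [r1c3∈{7}] r1c3's peers cover all but 7 ⇒ r1c3=7.
Step 12. [r1c4∈{1}] nothing but 1 survives at r1c4, so r1c4=1.
Step 13. [r1c1∈{6}] r1c1's peers cover all but 6, so r1c1=6.
Step 14. [r3c1∈{1}] nothing but 1 survives at r3c1. So r3c1=1.
Step 15. [r7c1∈{5}] only 5 remains possible at r7c1, so r7c1=5.
Step 16. [r2c5∈{5}] r2c5 has the single candidate 5. So r2c5=5.
Step 17. [r2c9∈{1,6}] r2c9 is the only open cell in row 2 admitting 1. So r2c9=1.
Step 18. [r5c9∈{6}] r5c9's peers cover all but 6 ⇒ r5c9=6.
Step 19. [r3c9∈{4}] r3c9 has the single candidate 4. So r3c9=4.
Step 20. [r3c6∈{6,7}] r3c6 is the only open cell in row 3 admitting 7. So r3c6=7.
Step 21. [r5c8∈{1}] r5c8 has the single candidate 1. So r5c8=1.
Step 22. [r4c7∈{5}] only 5 remains possible at r4c7. So r4c7=5.
Step 23. [r1c5∈{4}] r1c5's peers cover all but 4 ⇒ r1c5=4.
Step 24. [r2c4∈{8}] r2c4's peers cover all but 8, so r2c4=8.
Step 25. [r8c9∈{5}] r8c9 has the single candidate 5. So r8c9=5.
Step 26. [r3c3∈{9}] r3c3's peers cover all but 9, so r3c3=9.
Step 27. [r8c1∈{7}] r8c1 is down to just 7, so r8c1=7.
Step 28. [r1c9∈{2}] r1c9 has the single candidate 2. So r1c9=2.
Step 29. [r3c8∈{6}] r3c8 is down to just 6 ⇒ r3c8=6.
Step 30. [r7c9∈{8}] r7c9 is down to just 8 ⇒ r7c9=8.
Step 31. [r2c1∈{3}] nothing but 3 survives at r2c1, so r2c1=3.
Step 32. [r8c8∈{4}] r8c8 is down to just 4 ⇒ r8c8=4.
Step 33. [r6c5∈{7}] r6c5 has the single candidate 7, so r6c5=7.
Step 34. [r9c7∈{6}] r9c7 has the single candidate 6 ⇒ r9c7=6.
Step 35. [r6c6∈{5}] r6c6 is down to just 5, so r6c6=5.
Step 36. [r4c1∈{8}] r4c1 has the single candidate 8, so r4c1=8.
Step 37. [r5c6∈{3}] r5c6 has the single candidate 3. So r5c6=3.
Step 38. [r8c5∈{9}] only 9 remains possible at r8c5, so r8c5=9.
Step 39. [r5c1∈{2}] nothing but 2 survives at r5c1 ⇒ r5c1=2.
Step 40. [r2c6∈{6}] r2c6 has the single candidate 6. So r2c6=6.
Step 41. [r6c8∈{8}] r6c8's peers cover all but 8. So r6c8=8.

Answer: 6 8 7 1 4 9 3 5 2 / 3 2 4 8 5 6 7 9 1 / 1 5 9 2 3 7 8 6 4 / 8 9 6 4 1 2 5 7 3 / 2 7 5 9 8 3 4 1 6 / 4 1 3 6 7 5 2 8 9 / 5 3 1 7 6 4 9 2 8 / 7 6 2 3 9 8 1 4 5 / 9 4 8 5 2 1 6 3 7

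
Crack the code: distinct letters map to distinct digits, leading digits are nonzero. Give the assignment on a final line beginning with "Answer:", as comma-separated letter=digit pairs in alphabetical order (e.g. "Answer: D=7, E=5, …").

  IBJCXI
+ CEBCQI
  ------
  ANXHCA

Step 1. [col 1: I + I ≡ A (mod 10)] A=6 is one option consistent with column 1 (I + I ≡ A (mod 10), carry-in 0) — take it ⇒ A=6.
Step 2. [col 1: I + I ≡ A (mod 10)] several values work for I in column 1 (I + I ≡ A (mod 10), carry-in 0); try I=3, so I=3.
Step 3. [col 2: X + Q ≡ C (mod 10)] column 2 (X + Q ≡ C (mod 10), carry-in 0) doesn't pin Q yet; pick Q=4 and continue. So Q=4.
Step 4. [col 2: X + Q ≡ C (mod 10)] column 2 (X + Q ≡ C (mod 10), carry-in 0) doesn't pin X yet; pick X=8 and continue, so X=8.
Step 5. [col 2: X + Q ≡ C (mod 10)] column 2: given X=8, Q=4, carry-in 0, and digits 3,4,6,8 already taken and all letters distinct, X+Q≡C (mod 10) forces C=2. So C=2.
Step 6. [col 3: C + C ≡ H (mod 10)] column 3: given C=2, carry-in 1, and digits 2,3,4,6,8 already taken and all letters distinct, C+C≡H (mod 10) forces H=5. So H=5.
Step 7. [col 4: J + B ≡ X (mod 10)] J=7 is one option consistent with column 4 (J + B ≡ X (mod 10), carry-in 0) — take it ⇒ J=7.
Step 8. [col 4: J + B ≡ X (mod 10)] from column 4 (J=7, X=8, carry-in 0, digits 2,3,4,5,6,7,8 already taken and all letters distinct): B must equal 1. So B=1.
Step 9. [col 5: B + E ≡ N (mod 10)] column 5: given B=1, carry-in 0, and digits 1,2,3,4,5,6,7,8 already taken and all letters distinct, B+E≡N (mod 10) forces E=9, so E=9.
Step 10. [col 5: B + E ≡ N (mod 10)] from column 5 (B=1, E=9, carry-in 0, digits 1,2,3,4,5,6,7,8,9 already taken and all letters distinct): N must equal 0, so N=0.

Answer: A=6, B=1, C=2, E=9, H=5, I=3, J=7, N=0, Q=4, X=8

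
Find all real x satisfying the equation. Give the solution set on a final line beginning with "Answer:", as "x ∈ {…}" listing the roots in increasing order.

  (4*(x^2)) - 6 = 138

Step 1. [(4*(x^2)) - 6 = 138] add 6: x sits inside (… - 6) ⇒ sub: 4*(x^2) = 144.
Step 2. [4*(x^2) = 144] 4·(inner) — divide through by 4 ⇒ div: x^2 = 36.
Step 3. [x^2 = 36] 36 ≥ 0, LHS is (·)² — take ±√ ⇒ sqrt: x = 6 or -6.

Answer: x ∈ {-6, 6}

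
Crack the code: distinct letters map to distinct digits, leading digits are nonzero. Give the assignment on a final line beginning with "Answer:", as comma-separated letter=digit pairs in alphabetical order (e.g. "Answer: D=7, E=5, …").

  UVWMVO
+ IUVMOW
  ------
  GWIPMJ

Step 1. [col 1: O + W ≡ J (mod 10)] no forcing yet in column 1 (carry-in 0); J=6 is free and consistent — try it ⇒ J=6.
Step 2. [col 1: O + W ≡ J (mod 10)] column 1 (O + W ≡ J (mod 10), carry-in 0) doesn't pin W yet; pick W=4 and continue. So W=4.
Step 3. [col 1: O + W ≡ J (mod 10)] in column 1 we have O+W≡J with carry-in 0; given W=4, J=6 and digits 4,6 already taken and all letters distinct, that pins O to 2. So O=2.
Step 4. [col 2: V + O ≡ M (mod 10)] no forcing yet in column 2 (carry-in 0); V=3 is free and consistent — try it, so V=3.
Step 5. [col 2: V + O ≡ M (mod 10)] column 2: given V=3, O=2, carry-in 0, and digits 2,3,4,6 already taken and all letters distinct, V+O≡M (mod 10) forces M=5. So M=5.
Step 6. [col 3: M + M ≡ P (mod 10)] column 3 reads M+M+carry(0)=P with M=5; with digits 2,3,4,5,6 already taken and all letters distinct, the only value for P is 0, so P=0.
Step 7. [col 4: W + V ≡ I (mod 10)] from column 4 (W=4, V=3, carry-in 1, digits 0,2,3,4,5,6 already taken and all letters distinct): I must equal 8. So I=8.
Step 8. [col 5: V + U ≡ W (mod 10)] column 5 reads V+U+carry(0)=W with V=3, W=4; with digits 0,2,3,4,5,6,8 already taken and all letters distinct, the only value for U is 1, so U=1.
Step 9. [col 6: U + I ≡ G (mod 10)] in column 6 we have U+I≡G with carry-in 0; given U=1, I=8 and digits 0,1,2,3,4,5,6,8 already taken and all letters distinct, that pins G to 9. So G=9.

Answer: G=9, I=8, J=6, M=5, O=2, P=0, U=1, V=3, W=4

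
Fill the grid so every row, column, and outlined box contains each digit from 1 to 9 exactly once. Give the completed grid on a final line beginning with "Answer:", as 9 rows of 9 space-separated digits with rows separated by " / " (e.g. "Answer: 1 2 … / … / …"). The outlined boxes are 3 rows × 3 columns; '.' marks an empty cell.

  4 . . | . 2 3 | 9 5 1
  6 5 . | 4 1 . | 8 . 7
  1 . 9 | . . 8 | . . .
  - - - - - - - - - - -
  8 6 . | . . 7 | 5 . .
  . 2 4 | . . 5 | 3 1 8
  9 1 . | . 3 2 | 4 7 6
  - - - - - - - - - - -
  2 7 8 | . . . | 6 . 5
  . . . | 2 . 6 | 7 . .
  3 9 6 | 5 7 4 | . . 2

Step 1. [r7c5∈{9}] only 9 remains possible at r7c5 ⇒ r7c5=9.
Step 2. [r3c8∈{2,3,4,6}] col 8 places 6 nowhere but r3c8, so r3c8=6.
Step 3. [r7c8∈{3,4}] r7c8 is the only open cell in row 7 admitting 4, so r7c8=4.
Step 4. [r4c9∈{9}] r4c9's peers cover all but 9, so r4c9=9.
Step 5. [r8c9∈{3}] r8c9 has the single candidate 3 ⇒ r8c9=3.
Step 6. [r2c3∈{2,3}] across col 3, 2 lands solely at r2c3, so r2c3=2.
Step 7. [r1c4∈{6,7}] in row 1, 6 fits only at r1c4. So r1c4=6.
Step 8. [r8c8∈{8,9}] row 8 places 9 nowhere but r8c8. So r8c8=9.
Step 9. [r7c6∈{1}] nothing but 1 survives at r7c6, so r7c6=1.
Step 10. [r8c1∈{5}] r8c1 has the single candidate 5 ⇒ r8c1=5.
Step 11. [r8c5∈{8}] r8c5 has the single candidate 8, so r8c5=8.
Step 12. [r3c2∈{3}] nothing but 3 survives at r3c2, so r3c2=3.
Step 13. [r6c3∈{5}] nothing but 5 survives at r6c3 ⇒ r6c3=5.
Step 14. [r7c4∈{3}] r7c4's peers cover all but 3, so r7c4=3.
Step 15. [r3c9∈{4}] r3c9 has the single candidate 4 ⇒ r3c9=4.
Step 16. [r5c4∈{9}] nothing but 9 survives at r5c4, so r5c4=9.
Step 17. [r3c7∈{2}] nothing but 2 survives at r3c7, so r3c7=2.
Step 18. [r4c8∈{2}] only 2 remains possible at r4c8, so r4c8=2.
Step 19. [r5c1∈{7}] r5c1 has the single candidate 7, so r5c1=7.
Step 20. [r4c3∈{3}] r4c3's peers cover all but 3, so r4c3=3.
Step 21. [r2c8∈{3}] only 3 remains possible at r2c8 ⇒ r2c8=3.
Step 22. [r2c6∈{9}] r2c6's peers cover all but 9. So r2c6=9.
Step 23. [r8c2∈{4}] r8c2 is down to just 4 ⇒ r8c2=4.
Step 24. [r5c5∈{6}] r5c5 has the single candidate 6. So r5c5=6.
Step 25. [r3c4∈{7}] nothing but 7 survives at r3c4 ⇒ r3c4=7.
Step 26. [r4c4∈{1}] r4c4 is down to just 1. So r4c4=1.
Step 27. [r6c4∈{8}] nothing but 8 survives at r6c4, so r6c4=8.
Step 28. [r1c2∈{8}] r1c2's peers cover all but 8, so r1c2=8.
Step 29. [r1c3∈{7}] nothing but 7 survives at r1c3. So r1c3=7.
Step 30. [r3c5∈{5}] r3c5 has the single candidate 5 ⇒ r3c5=5.
Step 31. [r9c7∈{1}] nothing but 1 survives at r9c7, so r9c7=1.
Step 32. [r9c8∈{8}] r9c8's peers cover all but 8. So r9c8=8.
Step 33. [r4c5∈{4}] nothing but 4 survives at r4c5. So r4c5=4.
Step 34. [r8c3∈{1}] r8c3's peers cover all but 1. So r8c3=1.

Answer: 4 8 7 6 2 3 9 5 1 / 6 5 2 4 1 9 8 3 7 / 1 3 9 7 5 8 2 6 4 / 8 6 3 1 4 7 5 2 9 / 7 2 4 9 6 5 3 1 8 / 9 1 5 8 3 2 4 7 6 / 2 7 8 3 9 1 6 4 5 / 5 4 1 2 8 6 7 9 3 / 3 9 6 5 7 4 1 8 2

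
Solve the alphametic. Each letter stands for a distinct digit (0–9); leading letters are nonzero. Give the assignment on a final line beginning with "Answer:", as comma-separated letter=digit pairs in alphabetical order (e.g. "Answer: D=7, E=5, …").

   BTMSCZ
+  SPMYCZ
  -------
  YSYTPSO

Step 1. [col 1: Z + Z ≡ O (mod 10)] column 1 (Z + Z ≡ O (mod 10), carry-in 0) doesn't pin O yet; pick O=0 and continue, so O=0.
Step 2. [col 1: Z + Z ≡ O (mod 10)] in column 1 we have Z+Z≡O with carry-in 0; given O=0 and digits 0 already taken and all letters distinct, that pins Z to 5 ⇒ Z=5.
Step 3. [col 2: C + C ≡ S (mod 10)] several values work for S in column 2 (C + C ≡ S (mod 10), carry-in 1); try S=7, so S=7.
Step 4. [Y] Y is the leading digit of a 7-digit sum of two 6-digit numbers; the final carry is exactly 1. So Y=1.
Step 5. [col 2: C + C ≡ S (mod 10)] column 2 (C + C ≡ S (mod 10), carry-in 1) doesn't pin C yet; pick C=3 and continue, so C=3.
Step 6. [col 3: S + Y ≡ P (mod 10)] from column 3 (S=7, Y=1, carry-in 0, digits 0,1,3,5,7 already taken and all letters distinct): P must equal 8, so P=8.
Step 7. [col 4: M + M ≡ T (mod 10)] column 4 (M + M ≡ T (mod 10), carry-in 0) doesn't pin M yet; pick M=6 and continue ⇒ M=6.
Step 8. [col 4: M + M ≡ T (mod 10)] from column 4 (M=6, carry-in 0, digits 0,1,3,5,6,7,8 already taken and all letters distinct): T must equal 2. So T=2.
Step 9. [col 6: B + S ≡ S (mod 10)] in column 6 we have B+S≡S with carry-in 1; given S=7 and digits 0,1,2,3,5,6,7,8 already taken and all letters distinct, that pins B to 9. So B=9.

Answer: B=9, C=3, M=6, O=0, P=8, S=7, T=2, Y=1, Z=5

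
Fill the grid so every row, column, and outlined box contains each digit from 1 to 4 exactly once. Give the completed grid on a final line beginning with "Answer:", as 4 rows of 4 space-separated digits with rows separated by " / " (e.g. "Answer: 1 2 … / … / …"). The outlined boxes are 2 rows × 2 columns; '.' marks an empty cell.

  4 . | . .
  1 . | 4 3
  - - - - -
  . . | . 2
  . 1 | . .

Step 1. [r3c1∈{3}] r3c1's peers cover all but 3, so r3c1=3.
Step 2. [r1c3∈{1,2}] r1c3 is the only open cell in col 3 admitting 2, so r1c3=2.
Step 3. [r4c3∈{3}] nothing but 3 survives at r4c3, so r4c3=3.
Step 4. [r4c1∈{2}] nothing but 2 survives at r4c1, so r4c1=2.
Step 5. [r3c2∈{4}] nothing but 4 survives at r3c2, so r3c2=4.
Step 6. [r3c3∈{1}] only 1 remains possible at r3c3 ⇒ r3c3=1.
Step 7. [r1c2∈{3}] r1c2 has the single candidate 3, so r1c2=3.
Step 8. [r4c4∈{4}] r4c4's peers cover all but 4 ⇒ r4c4=4.
Step 9. [r1c4∈{1}] r1c4's peers cover all but 1. So r1c4=1.
Step 10. [r2c2∈{2}] nothing but 2 survives at r2c2 ⇒ r2c2=2.

Answer: 4 3 2 1 / 1 2 4 3 / 3 4 1 2 / 2 1 3 4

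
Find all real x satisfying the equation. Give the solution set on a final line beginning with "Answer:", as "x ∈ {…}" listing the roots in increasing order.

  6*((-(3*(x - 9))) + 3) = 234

Step 1. [6*((-(3*(x - 9))) + 3) = 234] leading coefficient 6: divide by 6, so div: (-(3*(x - 9))) + 3 = 39.
Step 2. [(-(3*(x - 9))) + 3 = 39] +3 is outermost — subtract 3 both sides ⇒ sub: -(3*(x - 9)) = 36.
Step 3. [-(3*(x - 9)) = 36] LHS negated; negate both sides ⇒ neg: 3*(x - 9) = -36.
Step 4. [3*(x - 9) = -36] leading coefficient 3: divide by 3 ⇒ div: x - 9 = -12.
Step 5. [x - 9 = -12] peel the -9: add 9 from each side. So sub: x = -3.

Answer: x ∈ {-3}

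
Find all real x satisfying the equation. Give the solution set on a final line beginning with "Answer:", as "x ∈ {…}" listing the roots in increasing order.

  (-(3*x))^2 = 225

Step 1. [(-(3*x))^2 = 225] √ both sides: 225 ≥ 0 gives two branches, so sqrt: -(3*x) = 15 or -15.
Step 2. [-(3*x) = 15 or -15] LHS negated; negate both sides. So neg: 3*x = -15 or 15.
Step 3. [3*x = -15 or 15] 3·(inner) — divide through by 3 ⇒ div: x = -5 or 5.

Answer: x ∈ {-5, 5}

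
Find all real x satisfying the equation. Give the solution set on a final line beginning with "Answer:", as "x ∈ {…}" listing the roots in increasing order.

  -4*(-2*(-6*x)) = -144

Step 1. [-4*(-2*(-6*x)) = -144] -4·(inner) — divide through by -4 ⇒ div: -2*(-6*x) = 36.
Step 2. [-2*(-6*x) = 36] -2·(inner) — divide through by -2 ⇒ div: -6*x = -18.
Step 3. [-6*x = -18] leading coefficient -6: divide by -6. So div: x = 3.

Answer: x ∈ {3}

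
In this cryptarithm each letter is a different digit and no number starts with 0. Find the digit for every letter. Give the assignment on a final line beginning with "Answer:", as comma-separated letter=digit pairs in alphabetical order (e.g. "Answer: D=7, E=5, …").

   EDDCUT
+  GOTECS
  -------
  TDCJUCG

Step 1. [col 1: T + S ≡ G (mod 10)] several values work for S in column 1 (T + S ≡ G (mod 10), carry-in 0); try S=8 ⇒ S=8.
Step 2. [col 1: T + S ≡ G (mod 10)] column 1 (T + S ≡ G (mod 10), carry-in 0) doesn't pin T yet; pick T=1 and continue. So T=1.
Step 3. [col 1: T + S ≡ G (mod 10)] from column 1 (T=1, S=8, carry-in 0, digits 1,8 already taken and all letters distinct): G must equal 9. So G=9.
Step 4. [col 2: U + C ≡ C (mod 10)] in column 2 we have U+C≡C with carry-in 0; given nothing yet and digits 1,8,9 already taken and all letters distinct, that pins U to 0 ⇒ U=0.
Step 5. [col 2: U + C ≡ C (mod 10)] no forcing yet in column 2 (carry-in 0); C=7 is free and consistent — try it. So C=7.
Step 6. [col 3: C + E ≡ U (mod 10)] column 3: given C=7, U=0, carry-in 0, and digits 0,1,7,8,9 already taken and all letters distinct, C+E≡U (mod 10) forces E=3, so E=3.
Step 7. [col 4: D + T ≡ J (mod 10)] column 4 (D + T ≡ J (mod 10), carry-in 1) doesn't pin D yet; pick D=2 and continue ⇒ D=2.
Step 8. [col 4: D + T ≡ J (mod 10)] from column 4 (D=2, T=1, carry-in 1, digits 0,1,2,3,7,8,9 already taken and all letters distinct): J must equal 4. So J=4.
Step 9. [col 5: D + O ≡ C (mod 10)] from column 5 (D=2, C=7, carry-in 0, digits 0,1,2,3,4,7,8,9 already taken and all letters distinct): O must equal 5, so O=5.

Answer: C=7, D=2, E=3, G=9, J=4, O=5, S=8, T=1, U=0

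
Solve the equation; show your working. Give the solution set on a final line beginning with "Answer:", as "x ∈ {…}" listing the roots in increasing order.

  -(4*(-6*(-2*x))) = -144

Step 1. [-(4*(-6*(-2*x))) = -144] LHS negated; negate both sides, so neg: 4*(-6*(-2*x)) = 144.
Step 2. [4*(-6*(-2*x)) = 144] 4 out front; divide by 4 ⇒ div: -6*(-2*x) = 36.
Step 3. [-6*(-2*x) = 36] leading coefficient -6: divide by -6. So div: -2*x = -6.
Step 4. [-2*x = -6] -2 out front; divide by -2. So div: x = 3.

Answer: x ∈ {3}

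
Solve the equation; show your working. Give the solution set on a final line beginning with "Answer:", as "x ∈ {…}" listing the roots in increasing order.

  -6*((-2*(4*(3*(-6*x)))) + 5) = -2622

Step 1. [-6*((-2*(4*(3*(-6*x)))) + 5) = -2622] LHS = -6·(…); ÷-6 both sides ⇒ div: (-2*(4*(3*(-6*x)))) + 5 = 437.
Step 2. [(-2*(4*(3*(-6*x)))) + 5 = 437] 5 comes off first (subtract 5). So sub: -2*(4*(3*(-6*x))) = 432.
Step 3. [-2*(4*(3*(-6*x))) = 432] -2·(inner) — divide through by -2 ⇒ div: 4*(3*(-6*x)) = -216.
Step 4. [4*(3*(-6*x)) = -216] 4 out front; divide by 4. So div: 3*(-6*x) = -54.
Step 5. [3*(-6*x) = -54] 3 out front; divide by 3 ⇒ div: -6*x = -18.
Step 6. [-6*x = -18] leading coefficient -6: divide by -6, so div: x = 3.

Answer: x ∈ {3}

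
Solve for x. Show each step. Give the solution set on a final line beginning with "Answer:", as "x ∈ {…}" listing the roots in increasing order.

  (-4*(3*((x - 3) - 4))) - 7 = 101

Step 1. [(-4*(3*((x - 3) - 4))) - 7 = 101] the outer -7 inverts by adding 7. So sub: -4*(3*((x - 3) - 4)) = 108.
Step 2. [-4*(3*((x - 3) - 4)) = 108] -4 out front; divide by -4, so div: 3*((x - 3) - 4) = -27.
Step 3. [3*((x - 3) - 4) = -27] LHS = 3·(…); ÷3 both sides ⇒ div: (x - 3) - 4 = -9.
Step 4. [(x - 3) - 4 = -9] add 4: x sits inside (… - 4), so sub: x - 3 = -5.
Step 5. [x - 3 = -5] -3 is outermost — add 3 both sides, so sub: x = -2.

Answer: x ∈ {-2}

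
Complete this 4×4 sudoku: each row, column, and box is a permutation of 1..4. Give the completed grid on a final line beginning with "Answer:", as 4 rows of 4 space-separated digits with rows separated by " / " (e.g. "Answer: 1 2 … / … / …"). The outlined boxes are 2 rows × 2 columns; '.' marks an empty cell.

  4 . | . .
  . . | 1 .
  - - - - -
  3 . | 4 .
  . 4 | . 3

Step 1. [r1c4∈{2}] nothing but 2 survives at r1c4, so r1c4=2.
Step 2. [r3c2∈{1,2}] 2 has one home in row 3: r3c2, so r3c2=2.
Step 3. [r2c2∈{3}] nothing but 3 survives at r2c2. So r2c2=3.
Step 4. [r1c3∈{3}] nothing but 3 survives at r1c3. So r1c3=3.
Step 5. [r1c2∈{1}] r1c2 has the single candidate 1. So r1c2=1.
Step 6. [r2c4∈{4}] r2c4's peers cover all but 4. So r2c4=4.
Step 7. [r4c1∈{1}] r4c1's peers cover all but 1 ⇒ r4c1=1.
Step 8. [r4c3∈{2}] only 2 remains possible at r4c3. So r4c3=2.
Step 9. [r2c1∈{2}] only 2 remains possible at r2c1 ⇒ r2c1=2.
Step 10. [r3c4∈{1}] r3c4 is down to just 1. So r3c4=1.

Answer: 4 1 3 2 / 2 3 1 4 / 3 2 4 1 / 1 4 2 3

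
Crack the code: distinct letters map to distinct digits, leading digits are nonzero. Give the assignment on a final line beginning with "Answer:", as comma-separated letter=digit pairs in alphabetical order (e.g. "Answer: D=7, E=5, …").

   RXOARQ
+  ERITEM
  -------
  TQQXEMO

Step 1. [col 1: Q + M ≡ O (mod 10)] Q=4 is one option consistent with column 1 (Q + M ≡ O (mod 10), carry-in 0) — take it ⇒ Q=4.
Step 2. [col 1: Q + M ≡ O (mod 10)] O=7 is one option consistent with column 1 (Q + M ≡ O (mod 10), carry-in 0) — take it. So O=7.
Step 3. [col 1: Q + M ≡ O (mod 10)] column 1 reads Q+M+carry(0)=O with Q=4, O=7; with digits 4,7 already taken and all letters distinct, the only value for M is 3. So M=3.
Step 4. [T] adding two 6-digit numbers gives at most 6+1 digits, and here it does — T is that final carry and must be 1, so T=1.
Step 5. [col 2: R + E ≡ M (mod 10)] column 2 (R + E ≡ M (mod 10), carry-in 0) doesn't pin R yet; pick R=5 and continue, so R=5.
Step 6. [col 2: R + E ≡ M (mod 10)] in column 2 we have R+E≡M with carry-in 0; given R=5, M=3 and digits 1,3,4,5,7 already taken and all letters distinct, that pins E to 8, so E=8.
Step 7. [col 3: A + T ≡ E (mod 10)] column 3: given T=1, E=8, carry-in 1, and digits 1,3,4,5,7,8 already taken and all letters distinct, A+T≡E (mod 10) forces A=6 ⇒ A=6.
Step 8. [col 4: O + I ≡ X (mod 10)] in column 4 we have O+I≡X with carry-in 0; given O=7 and digits 1,3,4,5,6,7,8 already taken and all letters distinct, that pins X to 9, so X=9.
Step 9. [col 4: O + I ≡ X (mod 10)] from column 4 (O=7, X=9, carry-in 0, digits 1,3,4,5,6,7,8,9 already taken and all letters distinct): I must equal 2, so I=2.

Answer: A=6, E=8, I=2, M=3, O=7, Q=4, R=5, T=1, X=9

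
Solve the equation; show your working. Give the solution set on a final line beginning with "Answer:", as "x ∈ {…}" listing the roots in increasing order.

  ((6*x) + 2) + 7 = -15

Step 1. [((6*x) + 2) + 7 = -15] +7 is outermost — subtract 7 both sides, so sub: (6*x) + 2 = -22.
Step 2. [(6*x) + 2 = -22] peel the +2: subtract 2 from each side. So sub: 6*x = -24.
Step 3. [6*x = -24] divide by the outer 6, so div: x = -4.

Answer: x ∈ {-4}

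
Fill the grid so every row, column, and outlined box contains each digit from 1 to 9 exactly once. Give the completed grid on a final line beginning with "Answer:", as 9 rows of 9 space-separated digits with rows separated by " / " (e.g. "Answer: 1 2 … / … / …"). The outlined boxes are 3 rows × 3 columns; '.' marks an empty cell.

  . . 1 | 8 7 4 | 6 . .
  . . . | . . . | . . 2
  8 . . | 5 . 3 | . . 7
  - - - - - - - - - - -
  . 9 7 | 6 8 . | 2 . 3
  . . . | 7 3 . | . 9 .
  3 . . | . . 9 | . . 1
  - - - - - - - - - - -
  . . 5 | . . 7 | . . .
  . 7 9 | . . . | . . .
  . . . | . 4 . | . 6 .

Step 1. [r3c5∈{1,2,6,9}] box 2 places 2 nowhere but r3c5 ⇒ r3c5=2.
Step 2. [r6c5∈{5}] r6c5 has the single candidate 5, so r6c5=5.
Step 3. [r3c7∈{1,4,9}] r3c7 is the only open cell in row 3 admitting 9. So r3c7=9.
Step 4. [r1c9∈{5}] r1c9 is down to just 5. So r1c9=5.
Step 5. [r9c7∈{1,3,5,7,8}] r9c7 is the only open cell in row 9 admitting 7 ⇒ r9c7=7.
Step 6. [r4c6∈{1}] nothing but 1 survives at r4c6 ⇒ r4c6=1.
Step 7. [r5c6∈{2}] r5c6 has the single candidate 2. So r5c6=2.
Step 8. [r2c6∈{6}] nothing but 6 survives at r2c6, so r2c6=6.
Step 9. [r5c9∈{4,6,8}] 6 has one home in col 9: r5c9 ⇒ r5c9=6.
Step 10. [r3c8∈{1,4}] 1 has one home in row 3: r3c8 ⇒ r3c8=1.
Step 11. [r1c8∈{3}] r1c8 is down to just 3, so r1c8=3.
Step 12. [r1c2∈{2}] only 2 remains possible at r1c2, so r1c2=2.
Step 13. [r6c3∈{2,4,6,8}] in row 6, 2 fits only at r6c3 ⇒ r6c3=2.
Step 14. [r6c2∈{4,6,8}] r6c2 is the only open cell in row 6 admitting 6 ⇒ r6c2=6.
Step 15. [r3c2∈{4}] nothing but 4 survives at r3c2. So r3c2=4.
Step 16. [r5c3∈{4,8}] 4 has one home in col 3: r5c3. So r5c3=4.
Step 17. [r4c8∈{4,5}] r4c8 is the only open cell in row 4 admitting 4. So r4c8=4.
Step 18. [r5c2∈{1,5,8}] across box 4, 8 lands solely at r5c2. So r5c2=8.
Step 19. [r2c8∈{8}] r2c8 is down to just 8, so r2c8=8.
Step 20. [r5c1∈{1,5}] across row 5, 1 lands solely at r5c1, so r5c1=1.
Step 21. [r9c3∈{3,8}] col 3 places 8 nowhere but r9c3 ⇒ r9c3=8.
Step 22. [r9c1∈{2}] r9c1 is down to just 2. So r9c1=2.
Step 23. [r8c8∈{2,5}] across col 8, 5 lands solely at r8c8, so r8c8=5.
Step 24. [r8c4∈{1,2,3}] in row 8, 2 fits only at r8c4 ⇒ r8c4=2.
Step 25. [r8c7∈{1,3,4,8}] 3 has one home in row 8: r8c7 ⇒ r8c7=3.
Step 26. [r8c5∈{1,6}] 1 has one home in row 8: r8c5, so r8c5=1.
Step 27. [r7c7∈{1,4,8}] col 7 places 1 nowhere but r7c7 ⇒ r7c7=1.
Step 28. [r7c2∈{3}] only 3 remains possible at r7c2. So r7c2=3.
Step 29. [r7c4∈{9}] r7c4's peers cover all but 9 ⇒ r7c4=9.
Step 30. [r8c1∈{4,6}] in row 8, 6 fits only at r8c1. So r8c1=6.
Step 31. [r2c1∈{5,7,9}] 7 has one home in row 2: r2c1. So r2c1=7.
Step 32. [r8c9∈{4,8}] 4 has one home in row 8: r8c9, so r8c9=4.
Step 33. [r6c4∈{4}] r6c4 has the single candidate 4 ⇒ r6c4=4.
Step 34. [r2c3∈{3}] r2c3's peers cover all but 3, so r2c3=3.
Step 35. [r9c6∈{5}] r9c6's peers cover all but 5 ⇒ r9c6=5.
Step 36. [r5c7∈{5}] only 5 remains possible at r5c7. So r5c7=5.
Step 37. [r8c6∈{8}] r8c6 has the single candidate 8. So r8c6=8.
Step 38. [r7c8∈{2}] only 2 remains possible at r7c8, so r7c8=2.
Step 39. [r7c1∈{4}] only 4 remains possible at r7c1, so r7c1=4.
Step 40. [r9c9∈{9}] r9c9's peers cover all but 9. So r9c9=9.
Step 41. [r1c1∈{9}] r1c1 has the single candidate 9 ⇒ r1c1=9.
Step 42. [r2c5∈{9}] nothing but 9 survives at r2c5, so r2c5=9.
Step 43. [r9c4∈{3}] r9c4 is down to just 3, so r9c4=3.
Step 44. [r7c5∈{6}] nothing but 6 survives at r7c5 ⇒ r7c5=6.
Step 45. [r6c7∈{8}] nothing but 8 survives at r6c7, so r6c7=8.
Step 46. [r3c3∈{6}] r3c3 has the single candidate 6 ⇒ r3c3=6.
Step 47. [r2c4∈{1}] r2c4's peers cover all but 1, so r2c4=1.
Step 48. [r4c1∈{5}] nothing but 5 survives at r4c1, so r4c1=5.
Step 49. [r2c7∈{4}] r2c7 is down to just 4, so r2c7=4.
Step 50. [r6c8∈{7}] r6c8 is down to just 7. So r6c8=7.
Step 51. [r2c2∈{5}] r2c2 is down to just 5 ⇒ r2c2=5.
Step 52. [r7c9∈{8}] nothing but 8 survives at r7c9 ⇒ r7c9=8.
Step 53. [r9c2∈{1}] nothing but 1 survives at r9c2 ⇒ r9c2=1.

Answer: 9 2 1 8 7 4 6 3 5 / 7 5 3 1 9 6 4 8 2 / 8 4 6 5 2 3 9 1 7 / 5 9 7 6 8 1 2 4 3 / 1 8 4 7 3 2 5 9 6 / 3 6 2 4 5 9 8 7 1 / 4 3 5 9 6 7 1 2 8 / 6 7 9 2 1 8 3 5 4 / 2 1 8 3 4 5 7 6 9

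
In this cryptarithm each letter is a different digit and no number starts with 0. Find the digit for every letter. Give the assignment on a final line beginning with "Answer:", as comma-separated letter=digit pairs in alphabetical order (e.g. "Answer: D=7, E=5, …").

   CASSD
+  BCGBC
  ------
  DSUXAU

Step 1. [col 1: D + C ≡ U (mod 10)] column 1 (D + C ≡ U (mod 10), carry-in 0) doesn't pin C yet; pick C=8 and continue ⇒ C=8.
Step 2. [col 1: D + C ≡ U (mod 10)] column 1 (D + C ≡ U (mod 10), carry-in 0) doesn't pin D yet; pick D=1 and continue, so D=1.
Step 3. [col 1: D + C ≡ U (mod 10)] column 1 reads D+C+carry(0)=U with D=1, C=8; with digits 1,8 already taken and all letters distinct, the only value for U is 9, so U=9.
Step 4. [col 2: S + B ≡ A (mod 10)] no forcing yet in column 2 (carry-in 0); B=6 is free and consistent — try it, so B=6.
Step 5. [col 2: S + B ≡ A (mod 10)] A=0 is one option consistent with column 2 (S + B ≡ A (mod 10), carry-in 0) — take it. So A=0.
Step 6. [col 2: S + B ≡ A (mod 10)] in column 2 we have S+B≡A with carry-in 0; given B=6, A=0 and digits 0,1,6,8,9 already taken and all letters distinct, that pins S to 4, so S=4.
Step 7. [col 3: S + G ≡ X (mod 10)] several values work for X in column 3 (S + G ≡ X (mod 10), carry-in 1); try X=2. So X=2.
Step 8. [col 3: S + G ≡ X (mod 10)] in column 3 we have S+G≡X with carry-in 1; given S=4, X=2 and digits 0,1,2,4,6,8,9 already taken and all letters distinct, that pins G to 7 ⇒ G=7.

Answer: A=0, B=6, C=8, D=1, G=7, S=4, U=9, X=2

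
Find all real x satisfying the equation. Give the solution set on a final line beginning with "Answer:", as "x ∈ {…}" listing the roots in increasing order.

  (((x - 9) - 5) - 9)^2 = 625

Step 1. [(((x - 9) - 5) - 9)^2 = 625] 625 ≥ 0, LHS is (·)² — take ±√. So sqrt: ((x - 9) - 5) - 9 = 25 or -25.
Step 2. [((x - 9) - 5) - 9 = 25 or -25] add 9: x sits inside (… - 9). So sub: (x - 9) - 5 = 34 or -16.
Step 3. [(x - 9) - 5 = 34 or -16] the outer -5 inverts by adding 5, so sub: x - 9 = 39 or -11.
Step 4. [x - 9 = 39 or -11] -9 is outermost — add 9 both sides ⇒ sub: x = 48 or -2.

Answer: x ∈ {-2, 48}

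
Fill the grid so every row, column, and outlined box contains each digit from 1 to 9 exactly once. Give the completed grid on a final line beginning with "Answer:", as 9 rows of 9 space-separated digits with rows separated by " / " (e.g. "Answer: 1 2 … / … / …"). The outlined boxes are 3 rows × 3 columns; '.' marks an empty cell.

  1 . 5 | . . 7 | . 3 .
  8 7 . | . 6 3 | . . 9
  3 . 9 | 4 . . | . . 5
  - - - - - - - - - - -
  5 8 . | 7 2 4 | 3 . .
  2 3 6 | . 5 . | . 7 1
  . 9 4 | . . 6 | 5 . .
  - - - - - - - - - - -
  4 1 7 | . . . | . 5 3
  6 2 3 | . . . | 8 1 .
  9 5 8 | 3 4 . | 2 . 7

Step 1. [r7c7∈{6,9}] in box 9, 9 fits only at r7c7. So r7c7=9.
Step 2. [r7c5∈{8}] nothing but 8 survives at r7c5 ⇒ r7c5=8.
Step 3. [r3c5∈{1}] r3c5 has the single candidate 1. So r3c5=1.
Step 4. [r2c8∈{2,4}] 4 has one home in col 8: r2c8 ⇒ r2c8=4.
Step 5. [r1c7∈{6}] nothing but 6 survives at r1c7 ⇒ r1c7=6.
Step 6. [r1c5∈{9}] r1c5 has the single candidate 9, so r1c5=9.
Step 7. [r2c4∈{2,5}] across row 2, 5 lands solely at r2c4 ⇒ r2c4=5.
Step 8. [r8c4∈{9}] nothing but 9 survives at r8c4, so r8c4=9.
Step 9. [r5c4∈{8}] r5c4 is down to just 8. So r5c4=8.
Step 10. [r1c9∈{2,8}] across row 1, 8 lands solely at r1c9. So r1c9=8.
Step 11. [r7c6∈{2}] r7c6's peers cover all but 2 ⇒ r7c6=2.
Step 12. [r4c9∈{6}] r4c9 is down to just 6 ⇒ r4c9=6.
Step 13. [r6c8∈{2,8}] across row 6, 8 lands solely at r6c8, so r6c8=8.
Step 14. [r5c6∈{9}] r5c6's peers cover all but 9. So r5c6=9.
Step 15. [r8c6∈{5}] only 5 remains possible at r8c6, so r8c6=5.
Step 16. [r5c7∈{4}] only 4 remains possible at r5c7 ⇒ r5c7=4.
Step 17. [r4c8∈{9}] r4c8's peers cover all but 9, so r4c8=9.
Step 18. [r6c5∈{3}] r6c5's peers cover all but 3. So r6c5=3.
Step 19. [r4c3∈{1}] r4c3's peers cover all but 1. So r4c3=1.
Step 20. [r3c6∈{8}] r3c6 is down to just 8 ⇒ r3c6=8.
Step 21. [r3c8∈{2}] only 2 remains possible at r3c8. So r3c8=2.
Step 22. [r3c7∈{7}] only 7 remains possible at r3c7 ⇒ r3c7=7.
Step 23. [r8c9∈{4}] r8c9's peers cover all but 4. So r8c9=4.
Step 24. [r6c9∈{2}] only 2 remains possible at r6c9 ⇒ r6c9=2.
Step 25. [r9c8∈{6}] r9c8 is down to just 6. So r9c8=6.
Step 26. [r1c2∈{4}] r1c2's peers cover all but 4, so r1c2=4.
Step 27. [r2c3∈{2}] only 2 remains possible at r2c3 ⇒ r2c3=2.
Step 28. [r2c7∈{1}] r2c7's peers cover all but 1, so r2c7=1.
Step 29. [r7c4∈{6}] r7c4 is down to just 6 ⇒ r7c4=6.
Step 30. [r6c4∈{1}] only 1 remains possible at r6c4, so r6c4=1.
Step 31. [r9c6∈{1}] r9c6 has the single candidate 1 ⇒ r9c6=1.
Step 32. [r6c1∈{7}] r6c1's peers cover all but 7. So r6c1=7.
Step 33. [r1c4∈{2}] r1c4's peers cover all but 2, so r1c4=2.
Step 34. [r3c2∈{6}] r3c2 has the single candidate 6 ⇒ r3c2=6.
Step 35. [r8c5∈{7}] r8c5 has the single candidate 7 ⇒ r8c5=7.

Answer: 1 4 5 2 9 7 6 3 8 / 8 7 2 5 6 3 1 4 9 / 3 6 9 4 1 8 7 2 5 / 5 8 1 7 2 4 3 9 6 / 2 3 6 8 5 9 4 7 1 / 7 9 4 1 3 6 5 8 2 / 4 1 7 6 8 2 9 5 3 / 6 2 3 9 7 5 8 1 4 / 9 5 8 3 4 1 2 6 7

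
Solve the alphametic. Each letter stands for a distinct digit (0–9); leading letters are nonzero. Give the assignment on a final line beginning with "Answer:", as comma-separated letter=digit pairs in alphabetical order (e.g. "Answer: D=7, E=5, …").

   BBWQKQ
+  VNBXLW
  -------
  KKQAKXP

Step 1. [col 1: Q + W ≡ P (mod 10)] column 1 (Q + W ≡ P (mod 10), carry-in 0) doesn't pin Q yet; pick Q=9 and continue. So Q=9.
Step 2. [K] K is the leading digit of a 7-digit sum of two 6-digit numbers; the final carry is exactly 1 ⇒ K=1.
Step 3. [col 1: Q + W ≡ P (mod 10)] column 1 (Q + W ≡ P (mod 10), carry-in 0) doesn't pin W yet; pick W=8 and continue, so W=8.
Step 4. [col 1: Q + W ≡ P (mod 10)] column 1 reads Q+W+carry(0)=P with Q=9, W=8; with digits 1,8,9 already taken and all letters distinct, the only value for P is 7. So P=7.
Step 5. [col 2: K + L ≡ X (mod 10)] L=0 is one option consistent with column 2 (K + L ≡ X (mod 10), carry-in 1) — take it, so L=0.
Step 6. [col 2: K + L ≡ X (mod 10)] column 2 reads K+L+carry(1)=X with K=1, L=0; with digits 0,1,7,8,9 already taken and all letters distinct, the only value for X is 2 ⇒ X=2.
Step 7. [col 4: W + B ≡ A (mod 10)] no forcing yet in column 4 (carry-in 1); A=4 is free and consistent — try it ⇒ A=4.
Step 8. [col 4: W + B ≡ A (mod 10)] in column 4 we have W+B≡A with carry-in 1; given W=8, A=4 and digits 0,1,2,4,7,8,9 already taken and all letters distinct, that pins B to 5, so B=5.
Step 9. [col 5: B + N ≡ Q (mod 10)] from column 5 (B=5, Q=9, carry-in 1, digits 0,1,2,4,5,7,8,9 already taken and all letters distinct): N must equal 3. So N=3.
Step 10. [col 6: B + V ≡ K (mod 10)] from column 6 (B=5, K=1, carry-in 0, digits 0,1,2,3,4,5,7,8,9 already taken and all letters distinct): V must equal 6, so V=6.

Answer: A=4, B=5, K=1, L=0, N=3, P=7, Q=9, V=6, W=8, X=2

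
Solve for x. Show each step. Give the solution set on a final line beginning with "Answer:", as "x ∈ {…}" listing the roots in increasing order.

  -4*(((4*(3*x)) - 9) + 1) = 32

Step 1. [-4*(((4*(3*x)) - 9) + 1) = 32] leading coefficient -4: divide by -4 ⇒ div: ((4*(3*x)) - 9) + 1 = -8.
Step 2. [((4*(3*x)) - 9) + 1 = -8] the outer +1 inverts by subtracting 1 ⇒ sub: (4*(3*x)) - 9 = -9.
Step 3. [(4*(3*x)) - 9 = -9] -9 is outermost — add 9 both sides ⇒ sub: 4*(3*x) = 0.
Step 4. [4*(3*x) = 0] 4 out front; divide by 4. So div: 3*x = 0.
Step 5. [3*x = 0] 3 out front; divide by 3 ⇒ div: x = 0.

Answer: x ∈ {0}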